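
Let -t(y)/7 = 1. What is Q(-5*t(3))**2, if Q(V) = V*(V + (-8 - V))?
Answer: 78400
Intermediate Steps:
t(y) = -7 (t(y) = -7*1 = -7)
Q(V) = -8*V (Q(V) = V*(-8) = -8*V)
Q(-5*t(3))**2 = (-(-40)*(-7))**2 = (-8*35)**2 = (-280)**2 = 78400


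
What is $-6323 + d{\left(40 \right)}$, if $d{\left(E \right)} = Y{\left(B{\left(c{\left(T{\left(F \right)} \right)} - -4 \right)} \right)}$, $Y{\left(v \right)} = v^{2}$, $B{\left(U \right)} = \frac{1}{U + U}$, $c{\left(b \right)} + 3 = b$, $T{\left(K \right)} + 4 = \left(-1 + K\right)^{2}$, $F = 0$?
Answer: $- \frac{101167}{16} \approx -6322.9$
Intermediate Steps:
$T{\left(K \right)} = -4 + \left(-1 + K\right)^{2}$
$c{\left(b \right)} = -3 + b$
$B{\left(U \right)} = \frac{1}{2 U}$
$d{\left(E \right)} = \frac{1}{16}$ ($d{\left(E \right)} = \left(\frac{1}{2 \left(\left(-3 - \left(4 - \left(-1 + 0\right)^{2}\right)\right) - -4\right)}\right)^{2} = \left(\frac{1}{2 \left(\left(-3 - \left(4 - \left(-1\right)^{2}\right)\right) + 4\right)}\right)^{2} = \left(\frac{1}{2 \left(\left(-3 + \left(-4 + 1\right)\right) + 4\right)}\right)^{2} = \left(\frac{1}{2 \left(\left(-3 - 3\right) + 4\right)}\right)^{2} = \left(\frac{1}{2 \left(-6 + 4\right)}\right)^{2} = \left(\frac{1}{2 \left(-2\right)}\right)^{2} = \left(\frac{1}{2} \left(- \frac{1}{2}\right)\right)^{2} = \left(- \frac{1}{4}\right)^{2} = \frac{1}{16}$)
$-6323 + d{\left(40 \right)} = -6323 + \frac{1}{16} = - \frac{101167}{16}$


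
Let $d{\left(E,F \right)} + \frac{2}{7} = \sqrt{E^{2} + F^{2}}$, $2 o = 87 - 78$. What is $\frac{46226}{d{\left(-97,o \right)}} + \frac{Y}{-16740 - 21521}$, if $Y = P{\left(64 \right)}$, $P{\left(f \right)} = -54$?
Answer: $\frac{99144365534}{70710804537} + \frac{4530148 \sqrt{37717}}{1848117} \approx 477.45$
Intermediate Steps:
$o = \frac{9}{2}$ ($o = \frac{87 - 78}{2} = \frac{1}{2} \cdot 9 = \frac{9}{2} \approx 4.5$)
$Y = -54$
$d{\left(E,F \right)} = - \frac{2}{7} + \sqrt{E^{2} + F^{2}}$
$\frac{46226}{d{\left(-97,o \right)}} + \frac{Y}{-16740 - 21521} = \frac{46226}{- \frac{2}{7} + \sqrt{\left(-97\right)^{2} + \left(\frac{9}{2}\right)^{2}}} - \frac{54}{-16740 - 21521} = \frac{46226}{- \frac{2}{7} + \sqrt{9409 + \frac{81}{4}}} - \frac{54}{-16740 - 21521} = \frac{46226}{- \frac{2}{7} + \sqrt{\frac{37717}{4}}} - \frac{54}{-38261} = \frac{46226}{- \frac{2}{7} + \frac{\sqrt{37717}}{2}} - - \frac{54}{38261} = \frac{46226}{- \frac{2}{7} + \frac{\sqrt{37717}}{2}} + \frac{54}{38261} = \frac{54}{38261} + \frac{46226}{- \frac{2}{7} + \frac{\sqrt{37717}}{2}}$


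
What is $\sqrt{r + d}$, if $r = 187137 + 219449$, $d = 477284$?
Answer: $13 \sqrt{5230} \approx 940.14$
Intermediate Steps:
$r = 406586$
$\sqrt{r + d} = \sqrt{406586 + 477284} = \sqrt{883870} = 13 \sqrt{5230}$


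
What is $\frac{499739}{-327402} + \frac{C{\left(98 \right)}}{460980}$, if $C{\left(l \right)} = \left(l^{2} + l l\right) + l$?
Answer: $- \frac{15795887}{10640565} \approx -1.4845$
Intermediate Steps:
$C{\left(l \right)} = l + 2 l^{2}$ ($C{\left(l \right)} = \left(l^{2} + l^{2}\right) + l = 2 l^{2} + l = l + 2 l^{2}$)
$\frac{499739}{-327402} + \frac{C{\left(98 \right)}}{460980} = \frac{499739}{-327402} + \frac{98 \left(1 + 2 \cdot 98\right)}{460980} = 499739 \left(- \frac{1}{327402}\right) + 98 \left(1 + 196\right) \frac{1}{460980} = - \frac{499739}{327402} + 98 \cdot 197 \cdot \frac{1}{460980} = - \frac{499739}{327402} + 19306 \cdot \frac{1}{460980} = - \frac{499739}{327402} + \frac{49}{1170} = - \frac{15795887}{10640565}$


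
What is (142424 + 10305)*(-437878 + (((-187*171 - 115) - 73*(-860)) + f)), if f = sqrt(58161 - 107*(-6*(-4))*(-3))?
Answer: -62189721510 + 152729*sqrt(65865) ≈ -6.2151e+10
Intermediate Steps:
f = sqrt(65865) (f = sqrt(58161 - 2568*(-3)) = sqrt(58161 - 107*(-72)) = sqrt(58161 + 7704) = sqrt(65865) ≈ 256.64)
(142424 + 10305)*(-437878 + (((-187*171 - 115) - 73*(-860)) + f)) = (142424 + 10305)*(-437878 + (((-187*171 - 115) - 73*(-860)) + sqrt(65865))) = 152729*(-437878 + (((-31977 - 115) + 62780) + sqrt(65865))) = 152729*(-437878 + ((-32092 + 62780) + sqrt(65865))) = 152729*(-437878 + (30688 + sqrt(65865))) = 152729*(-407190 + sqrt(65865)) = -62189721510 + 152729*sqrt(65865)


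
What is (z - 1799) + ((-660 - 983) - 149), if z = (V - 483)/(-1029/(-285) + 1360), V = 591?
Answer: -155059551/43181 ≈ -3590.9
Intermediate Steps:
z = 3420/43181 (z = (591 - 483)/(-1029/(-285) + 1360) = 108/(-1029*(-1/285) + 1360) = 108/(343/95 + 1360) = 108/(129543/95) = 108*(95/129543) = 3420/43181 ≈ 0.079201)
(z - 1799) + ((-660 - 983) - 149) = (3420/43181 - 1799) + ((-660 - 983) - 149) = -77679199/43181 + (-1643 - 149) = -77679199/43181 - 1792 = -155059551/43181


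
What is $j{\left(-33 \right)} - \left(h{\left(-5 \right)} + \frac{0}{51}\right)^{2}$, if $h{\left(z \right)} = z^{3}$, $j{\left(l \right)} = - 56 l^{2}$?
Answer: $-76609$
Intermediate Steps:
$j{\left(-33 \right)} - \left(h{\left(-5 \right)} + \frac{0}{51}\right)^{2} = - 56 \left(-33\right)^{2} - \left(\left(-5\right)^{3} + \frac{0}{51}\right)^{2} = \left(-56\right) 1089 - \left(-125 + 0 \cdot \frac{1}{51}\right)^{2} = -60984 - \left(-125 + 0\right)^{2} = -60984 - \left(-125\right)^{2} = -60984 - 15625 = -76609$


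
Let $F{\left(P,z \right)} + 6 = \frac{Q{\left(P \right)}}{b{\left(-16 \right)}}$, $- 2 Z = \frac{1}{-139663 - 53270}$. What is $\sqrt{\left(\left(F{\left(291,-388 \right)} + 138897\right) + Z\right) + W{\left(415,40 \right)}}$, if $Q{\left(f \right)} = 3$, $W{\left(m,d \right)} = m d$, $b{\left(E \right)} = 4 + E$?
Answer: $\frac{\sqrt{2572379708030197}}{128622} \approx 394.32$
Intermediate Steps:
$W{\left(m,d \right)} = d m$
$Z = \frac{1}{385866}$ ($Z = - \frac{1}{2 \left(-139663 - 53270\right)} = - \frac{1}{2 \left(-192933\right)} = \left(- \frac{1}{2}\right) \left(- \frac{1}{192933}\right) = \frac{1}{385866} \approx 2.5916 \cdot 10^{-6}$)
$F{\left(P,z \right)} = - \frac{25}{4}$ ($F{\left(P,z \right)} = -6 + \frac{3}{4 - 16} = -6 + \frac{3}{-12} = -6 + 3 \left(- \frac{1}{12}\right) = -6 - \frac{1}{4} = - \frac{25}{4}$)
$\sqrt{\left(\left(F{\left(291,-388 \right)} + 138897\right) + Z\right) + W{\left(415,40 \right)}} = \sqrt{\left(\left(- \frac{25}{4} + 138897\right) + \frac{1}{385866}\right) + 40 \cdot 415} = \sqrt{\left(\frac{555563}{4} + \frac{1}{385866}\right) + 16600} = \sqrt{\frac{107186436281}{771732} + 16600} = \sqrt{\frac{119997187481}{771732}} = \frac{\sqrt{2572379708030197}}{128622}$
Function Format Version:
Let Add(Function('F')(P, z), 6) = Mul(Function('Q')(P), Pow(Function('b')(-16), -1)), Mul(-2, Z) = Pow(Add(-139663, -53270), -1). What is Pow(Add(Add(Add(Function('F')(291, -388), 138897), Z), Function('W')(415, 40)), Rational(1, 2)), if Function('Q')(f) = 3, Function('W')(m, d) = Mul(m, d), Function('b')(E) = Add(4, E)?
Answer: Mul(Rational(1, 128622), Pow(2572379708030197, Rational(1, 2))) ≈ 394.32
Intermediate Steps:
Function('W')(m, d) = Mul(d, m)
Z = Rational(1, 385866) (Z = Mul(Rational(-1, 2), Pow(Add(-139663, -53270), -1)) = Mul(Rational(-1, 2), Pow(-192933, -1)) = Mul(Rational(-1, 2), Rational(-1, 192933)) = Rational(1, 385866) ≈ 2.5916e-6)
Function('F')(P, z) = Rational(-25, 4) (Function('F')(P, z) = Add(-6, Mul(3, Pow(Add(4, -16), -1))) = Add(-6, Mul(3, Pow(-12, -1))) = Add(-6, Mul(3, Rational(-1, 12))) = Add(-6, Rational(-1, 4)) = Rational(-25, 4))
Pow(Add(Add(Add(Function('F')(291, -388), 138897), Z), Function('W')(415, 40)), Rational(1, 2)) = Pow(Add(Add(Add(Rational(-25, 4), 138897), Rational(1, 385866)), Mul(40, 415)), Rational(1, 2)) = Pow(Add(Add(Rational(555563, 4), Rational(1, 385866)), 16600), Rational(1, 2)) = Pow(Add(Rational(107186436281, 771732), 16600), Rational(1, 2)) = Pow(Rational(119997187481, 771732), Rational(1, 2)) = Mul(Rational(1, 128622), Pow(2572379708030197, Rational(1, 2)))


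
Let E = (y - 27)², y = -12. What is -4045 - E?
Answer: -5566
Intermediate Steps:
E = 1521 (E = (-12 - 27)² = (-39)² = 1521)
-4045 - E = -4045 - 1*1521 = -4045 - 1521 = -5566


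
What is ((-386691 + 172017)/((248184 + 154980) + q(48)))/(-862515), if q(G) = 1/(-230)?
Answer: 3291668/5331936570219 ≈ 6.1735e-7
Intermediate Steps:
q(G) = -1/230
((-386691 + 172017)/((248184 + 154980) + q(48)))/(-862515) = ((-386691 + 172017)/((248184 + 154980) - 1/230))/(-862515) = -214674/(403164 - 1/230)*(-1/862515) = -214674/92727719/230*(-1/862515) = -214674*230/92727719*(-1/862515) = -49375020/92727719*(-1/862515) = 3291668/5331936570219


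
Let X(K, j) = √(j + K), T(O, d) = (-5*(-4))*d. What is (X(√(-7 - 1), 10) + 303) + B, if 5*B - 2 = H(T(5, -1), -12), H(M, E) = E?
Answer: 301 + √(10 + 2*I*√2) ≈ 304.19 + 0.44289*I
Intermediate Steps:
T(O, d) = 20*d
X(K, j) = √(K + j)
B = -2 (B = ⅖ + (⅕)*(-12) = ⅖ - 12/5 = -2)
(X(√(-7 - 1), 10) + 303) + B = (√(√(-7 - 1) + 10) + 303) - 2 = (√(√(-8) + 10) + 303) - 2 = (√(2*I*√2 + 10) + 303) - 2 = (√(10 + 2*I*√2) + 303) - 2 = (303 + √(10 + 2*I*√2)) - 2 = 301 + √(10 + 2*I*√2)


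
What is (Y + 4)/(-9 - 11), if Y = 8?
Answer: -⅗ ≈ -0.60000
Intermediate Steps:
(Y + 4)/(-9 - 11) = (8 + 4)/(-9 - 11) = 12/(-20) = -1/20*12 = -⅗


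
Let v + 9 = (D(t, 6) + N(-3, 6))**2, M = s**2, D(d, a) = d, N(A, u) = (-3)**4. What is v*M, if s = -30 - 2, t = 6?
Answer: 7741440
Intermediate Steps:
N(A, u) = 81
s = -32
M = 1024 (M = (-32)**2 = 1024)
v = 7560 (v = -9 + (6 + 81)**2 = -9 + 87**2 = -9 + 7569 = 7560)
v*M = 7560*1024 = 7741440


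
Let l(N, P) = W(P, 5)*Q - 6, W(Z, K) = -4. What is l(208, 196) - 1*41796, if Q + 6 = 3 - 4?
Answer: -41774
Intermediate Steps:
Q = -7 (Q = -6 + (3 - 4) = -6 - 1 = -7)
l(N, P) = 22 (l(N, P) = -4*(-7) - 6 = 28 - 6 = 22)
l(208, 196) - 1*41796 = 22 - 1*41796 = 22 - 41796 = -41774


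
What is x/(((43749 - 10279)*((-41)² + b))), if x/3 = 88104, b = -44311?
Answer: -22026/118902175 ≈ -0.00018524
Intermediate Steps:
x = 264312 (x = 3*88104 = 264312)
x/(((43749 - 10279)*((-41)² + b))) = 264312/(((43749 - 10279)*((-41)² - 44311))) = 264312/((33470*(1681 - 44311))) = 264312/((33470*(-42630))) = 264312/(-1426826100) = 264312*(-1/1426826100) = -22026/118902175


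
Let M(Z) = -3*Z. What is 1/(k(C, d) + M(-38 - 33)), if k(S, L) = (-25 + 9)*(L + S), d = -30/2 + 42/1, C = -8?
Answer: -1/91 ≈ -0.010989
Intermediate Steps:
d = 27 (d = -30*½ + 42*1 = -15 + 42 = 27)
k(S, L) = -16*L - 16*S (k(S, L) = -16*(L + S) = -16*L - 16*S)
1/(k(C, d) + M(-38 - 33)) = 1/((-16*27 - 16*(-8)) - 3*(-38 - 33)) = 1/((-432 + 128) - 3*(-71)) = 1/(-304 + 213) = 1/(-91) = -1/91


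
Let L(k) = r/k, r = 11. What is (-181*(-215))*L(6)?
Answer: 428065/6 ≈ 71344.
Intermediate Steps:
L(k) = 11/k
(-181*(-215))*L(6) = (-181*(-215))*(11/6) = 38915*(11*(⅙)) = 38915*(11/6) = 428065/6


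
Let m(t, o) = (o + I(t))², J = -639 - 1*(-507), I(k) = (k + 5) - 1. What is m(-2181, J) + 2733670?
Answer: 8065151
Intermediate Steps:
I(k) = 4 + k (I(k) = (5 + k) - 1 = 4 + k)
J = -132 (J = -639 + 507 = -132)
m(t, o) = (4 + o + t)² (m(t, o) = (o + (4 + t))² = (4 + o + t)²)
m(-2181, J) + 2733670 = (4 - 132 - 2181)² + 2733670 = (-2309)² + 2733670 = 5331481 + 2733670 = 8065151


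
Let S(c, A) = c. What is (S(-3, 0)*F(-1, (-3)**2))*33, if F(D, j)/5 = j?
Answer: -4455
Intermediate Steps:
F(D, j) = 5*j
(S(-3, 0)*F(-1, (-3)**2))*33 = -15*(-3)**2*33 = -15*9*33 = -3*45*33 = -135*33 = -4455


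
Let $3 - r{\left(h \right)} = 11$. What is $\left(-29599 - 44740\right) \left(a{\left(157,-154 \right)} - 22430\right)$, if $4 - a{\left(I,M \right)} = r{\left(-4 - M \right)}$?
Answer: $1666531702$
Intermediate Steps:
$r{\left(h \right)} = -8$ ($r{\left(h \right)} = 3 - 11 = -8$)
$a{\left(I,M \right)} = 12$ ($a{\left(I,M \right)} = 4 - -8 = 4 + 8 = 12$)
$\left(-29599 - 44740\right) \left(a{\left(157,-154 \right)} - 22430\right) = \left(-29599 - 44740\right) \left(12 - 22430\right) = \left(-74339\right) \left(-22418\right) = 1666531702$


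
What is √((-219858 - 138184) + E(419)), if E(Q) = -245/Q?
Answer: I*√62858314217/419 ≈ 598.37*I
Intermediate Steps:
√((-219858 - 138184) + E(419)) = √((-219858 - 138184) - 245/419) = √(-358042 - 245*1/419) = √(-358042 - 245/419) = √(-150019843/419) = I*√62858314217/419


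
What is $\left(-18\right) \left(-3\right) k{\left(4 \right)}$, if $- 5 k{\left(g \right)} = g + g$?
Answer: $- \frac{432}{5} \approx -86.4$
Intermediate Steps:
$k{\left(g \right)} = - \frac{2 g}{5}$ ($k{\left(g \right)} = - \frac{g + g}{5} = - \frac{2 g}{5}$)
$\left(-18\right) \left(-3\right) k{\left(4 \right)} = \left(-18\right) \left(-3\right) \left(\left(- \frac{2}{5}\right) 4\right) = 54 \left(- \frac{8}{5}\right) = - \frac{432}{5}$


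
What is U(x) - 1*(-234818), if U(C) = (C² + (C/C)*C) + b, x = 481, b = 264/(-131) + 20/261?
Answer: 15955505776/34191 ≈ 4.6666e+5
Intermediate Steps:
b = -66284/34191 (b = 264*(-1/131) + 20*(1/261) = -264/131 + 20/261 = -66284/34191 ≈ -1.9386)
U(C) = -66284/34191 + C + C² (U(C) = (C² + (C/C)*C) - 66284/34191 = (C² + 1*C) - 66284/34191 = (C² + C) - 66284/34191 = (C + C²) - 66284/34191 = -66284/34191 + C + C²)
U(x) - 1*(-234818) = (-66284/34191 + 481 + 481²) - 1*(-234818) = (-66284/34191 + 481 + 231361) + 234818 = 7926843538/34191 + 234818 = 15955505776/34191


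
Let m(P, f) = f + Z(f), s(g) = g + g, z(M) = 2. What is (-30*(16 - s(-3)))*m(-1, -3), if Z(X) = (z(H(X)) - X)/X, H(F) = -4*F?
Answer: 3080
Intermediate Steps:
Z(X) = (2 - X)/X
s(g) = 2*g
m(P, f) = f + (2 - f)/f
(-30*(16 - s(-3)))*m(-1, -3) = (-30*(16 - 2*(-3)))*(-1 - 3 + 2/(-3)) = (-30*(16 - 1*(-6)))*(-1 - 3 + 2*(-⅓)) = (-30*(16 + 6))*(-1 - 3 - ⅔) = -30*22*(-14/3) = -660*(-14/3) = 3080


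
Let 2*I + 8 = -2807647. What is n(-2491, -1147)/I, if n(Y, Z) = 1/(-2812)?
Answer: 1/3947562930 ≈ 2.5332e-10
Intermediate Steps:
n(Y, Z) = -1/2812
I = -2807655/2 (I = -4 + (½)*(-2807647) = -4 - 2807647/2 = -2807655/2 ≈ -1.4038e+6)
n(-2491, -1147)/I = -1/(2812*(-2807655/2)) = -1/2812*(-2/2807655) = 1/3947562930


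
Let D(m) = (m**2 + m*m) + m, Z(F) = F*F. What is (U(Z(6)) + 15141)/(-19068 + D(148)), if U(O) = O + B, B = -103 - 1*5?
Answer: 5023/8296 ≈ 0.60547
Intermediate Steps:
Z(F) = F**2
B = -108 (B = -103 - 5 = -108)
U(O) = -108 + O (U(O) = O - 108 = -108 + O)
D(m) = m + 2*m**2 (D(m) = (m**2 + m**2) + m = 2*m**2 + m = m + 2*m**2)
(U(Z(6)) + 15141)/(-19068 + D(148)) = ((-108 + 6**2) + 15141)/(-19068 + 148*(1 + 2*148)) = ((-108 + 36) + 15141)/(-19068 + 148*(1 + 296)) = (-72 + 15141)/(-19068 + 148*297) = 15069/(-19068 + 43956) = 15069/24888 = 15069*(1/24888) = 5023/8296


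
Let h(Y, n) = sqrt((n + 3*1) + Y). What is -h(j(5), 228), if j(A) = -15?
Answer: -6*sqrt(6) ≈ -14.697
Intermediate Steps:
h(Y, n) = sqrt(3 + Y + n) (h(Y, n) = sqrt((n + 3) + Y) = sqrt((3 + n) + Y) = sqrt(3 + Y + n))
-h(j(5), 228) = -sqrt(3 - 15 + 228) = -sqrt(216) = -6*sqrt(6)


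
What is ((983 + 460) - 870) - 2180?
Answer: -1607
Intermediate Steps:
((983 + 460) - 870) - 2180 = (1443 - 870) - 2180 = 573 - 2180 = -1607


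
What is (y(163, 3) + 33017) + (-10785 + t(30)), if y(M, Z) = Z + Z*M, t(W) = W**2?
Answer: 23624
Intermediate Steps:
y(M, Z) = Z + M*Z
(y(163, 3) + 33017) + (-10785 + t(30)) = (3*(1 + 163) + 33017) + (-10785 + 30**2) = (3*164 + 33017) + (-10785 + 900) = (492 + 33017) - 9885 = 33509 - 9885 = 23624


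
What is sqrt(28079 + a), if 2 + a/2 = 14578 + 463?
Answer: sqrt(58157) ≈ 241.16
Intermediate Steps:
a = 30078 (a = -4 + 2*(14578 + 463) = -4 + 2*15041 = -4 + 30082 = 30078)
sqrt(28079 + a) = sqrt(28079 + 30078) = sqrt(58157)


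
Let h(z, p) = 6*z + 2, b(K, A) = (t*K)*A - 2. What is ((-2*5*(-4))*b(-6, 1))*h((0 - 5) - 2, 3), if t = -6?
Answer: -54400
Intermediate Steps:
b(K, A) = -2 - 6*A*K (b(K, A) = (-6*K)*A - 2 = -6*A*K - 2 = -2 - 6*A*K)
h(z, p) = 2 + 6*z
((-2*5*(-4))*b(-6, 1))*h((0 - 5) - 2, 3) = ((-2*5*(-4))*(-2 - 6*1*(-6)))*(2 + 6*((0 - 5) - 2)) = ((-10*(-4))*(-2 + 36))*(2 + 6*(-5 - 2)) = (40*34)*(2 + 6*(-7)) = 1360*(2 - 42) = 1360*(-40) = -54400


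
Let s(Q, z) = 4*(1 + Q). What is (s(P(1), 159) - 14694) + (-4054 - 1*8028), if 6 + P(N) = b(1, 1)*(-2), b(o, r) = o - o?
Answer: -26796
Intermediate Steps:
b(o, r) = 0
P(N) = -6 (P(N) = -6 + 0*(-2) = -6 + 0 = -6)
s(Q, z) = 4 + 4*Q
(s(P(1), 159) - 14694) + (-4054 - 1*8028) = ((4 + 4*(-6)) - 14694) + (-4054 - 1*8028) = ((4 - 24) - 14694) + (-4054 - 8028) = (-20 - 14694) - 12082 = -14714 - 12082 = -26796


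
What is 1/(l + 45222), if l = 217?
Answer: 1/45439 ≈ 2.2008e-5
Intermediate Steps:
1/(l + 45222) = 1/(217 + 45222) = 1/45439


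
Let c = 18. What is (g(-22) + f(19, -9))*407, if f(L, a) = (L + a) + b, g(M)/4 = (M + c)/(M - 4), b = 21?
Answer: 167277/13 ≈ 12867.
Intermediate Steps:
g(M) = 4*(18 + M)/(-4 + M) (g(M) = 4*((M + 18)/(M - 4)) = 4*((18 + M)/(-4 + M)) = 4*(18 + M)/(-4 + M))
f(L, a) = 21 + L + a (f(L, a) = (L + a) + 21 = 21 + L + a)
(g(-22) + f(19, -9))*407 = (4*(18 - 22)/(-4 - 22) + (21 + 19 - 9))*407 = (4*(-4)/(-26) + 31)*407 = (4*(-1/26)*(-4) + 31)*407 = (8/13 + 31)*407 = (411/13)*407 = 167277/13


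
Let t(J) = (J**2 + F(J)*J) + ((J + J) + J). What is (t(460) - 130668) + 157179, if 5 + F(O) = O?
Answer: 448791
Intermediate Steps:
F(O) = -5 + O
t(J) = J**2 + 3*J + J*(-5 + J) (t(J) = (J**2 + (-5 + J)*J) + ((J + J) + J) = (J**2 + J*(-5 + J)) + (2*J + J) = (J**2 + J*(-5 + J)) + 3*J = J**2 + 3*J + J*(-5 + J))
(t(460) - 130668) + 157179 = (2*460*(-1 + 460) - 130668) + 157179 = (2*460*459 - 130668) + 157179 = (422280 - 130668) + 157179 = 291612 + 157179 = 448791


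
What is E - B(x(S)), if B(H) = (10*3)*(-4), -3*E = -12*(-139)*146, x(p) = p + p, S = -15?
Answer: -81056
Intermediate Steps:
x(p) = 2*p
E = -81176 (E = -(-12*(-139))*146/3 = -556*146 = -⅓*243528 = -81176)
B(H) = -120 (B(H) = 30*(-4) = -120)
E - B(x(S)) = -81176 - 1*(-120) = -81176 + 120 = -81056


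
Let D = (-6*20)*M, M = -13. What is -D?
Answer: -1560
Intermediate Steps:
D = 1560 (D = -6*20*(-13) = -120*(-13) = 1560)
-D = -1*1560 = -1560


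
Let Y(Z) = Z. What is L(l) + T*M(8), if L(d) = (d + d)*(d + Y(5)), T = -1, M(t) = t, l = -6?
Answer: 4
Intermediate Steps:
L(d) = 2*d*(5 + d) (L(d) = (d + d)*(d + 5) = (2*d)*(5 + d) = 2*d*(5 + d))
L(l) + T*M(8) = 2*(-6)*(5 - 6) - 1*8 = 2*(-6)*(-1) - 8 = 12 - 8 = 4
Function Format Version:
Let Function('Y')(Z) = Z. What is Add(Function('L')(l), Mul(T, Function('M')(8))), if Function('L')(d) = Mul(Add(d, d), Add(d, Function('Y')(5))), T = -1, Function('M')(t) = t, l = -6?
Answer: 4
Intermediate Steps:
Function('L')(d) = Mul(2, d, Add(5, d)) (Function('L')(d) = Mul(Add(d, d), Add(d, 5)) = Mul(Mul(2, d), Add(5, d)) = Mul(2, d, Add(5, d)))
Add(Function('L')(l), Mul(T, Function('M')(8))) = Add(Mul(2, -6, Add(5, -6)), Mul(-1, 8)) = Add(Mul(2, -6, -1), -8) = Add(12, -8) = 4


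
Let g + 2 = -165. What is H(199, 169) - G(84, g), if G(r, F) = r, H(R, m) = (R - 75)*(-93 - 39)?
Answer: -16452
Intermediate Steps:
H(R, m) = 9900 - 132*R (H(R, m) = (-75 + R)*(-132) = 9900 - 132*R)
g = -167 (g = -2 - 165 = -167)
H(199, 169) - G(84, g) = (9900 - 132*199) - 1*84 = (9900 - 26268) - 84 = -16368 - 84 = -16452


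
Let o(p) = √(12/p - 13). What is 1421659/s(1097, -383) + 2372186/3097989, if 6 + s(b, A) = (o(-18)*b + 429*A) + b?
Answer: (-12051315700725*I + 2602288042*√123)/(3097989*(1097*√123 + 489648*I)) ≈ -7.9392 - 0.21629*I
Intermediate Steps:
o(p) = √(-13 + 12/p)
s(b, A) = -6 + b + 429*A + I*b*√123/3 (s(b, A) = -6 + ((√(-13 + 12/(-18))*b + 429*A) + b) = -6 + ((√(-13 + 12*(-1/18))*b + 429*A) + b) = -6 + ((√(-13 - ⅔)*b + 429*A) + b) = -6 + ((√(-41/3)*b + 429*A) + b) = -6 + (((I*√123/3)*b + 429*A) + b) = -6 + ((I*b*√123/3 + 429*A) + b) = -6 + ((429*A + I*b*√123/3) + b) = -6 + (b + 429*A + I*b*√123/3) = -6 + b + 429*A + I*b*√123/3)
1421659/s(1097, -383) + 2372186/3097989 = 1421659/(-6 + 1097 + 429*(-383) + (⅓)*I*1097*√123) + 2372186/3097989 = 1421659/(-6 + 1097 - 164307 + 1097*I*√123/3) + 2372186*(1/3097989) = 1421659/(-163216 + 1097*I*√123/3) + 2372186/3097989 = 2372186/3097989 + 1421659/(-163216 + 1097*I*√123/3)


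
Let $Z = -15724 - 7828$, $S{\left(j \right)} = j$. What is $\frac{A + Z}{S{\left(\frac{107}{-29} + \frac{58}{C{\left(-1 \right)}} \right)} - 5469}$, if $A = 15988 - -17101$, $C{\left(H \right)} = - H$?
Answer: $- \frac{92191}{52342} \approx -1.7613$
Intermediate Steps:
$A = 33089$ ($A = 15988 + 17101 = 33089$)
$Z = -23552$
$\frac{A + Z}{S{\left(\frac{107}{-29} + \frac{58}{C{\left(-1 \right)}} \right)} - 5469} = \frac{33089 - 23552}{\left(\frac{107}{-29} + \frac{58}{\left(-1\right) \left(-1\right)}\right) - 5469} = \frac{9537}{\left(107 \left(- \frac{1}{29}\right) + \frac{58}{1}\right) - 5469} = \frac{9537}{\left(- \frac{107}{29} + 58 \cdot 1\right) - 5469} = \frac{9537}{\left(- \frac{107}{29} + 58\right) - 5469} = \frac{9537}{\frac{1575}{29} - 5469} = \frac{9537}{- \frac{157026}{29}} = 9537 \left(- \frac{29}{157026}\right) = - \frac{92191}{52342}$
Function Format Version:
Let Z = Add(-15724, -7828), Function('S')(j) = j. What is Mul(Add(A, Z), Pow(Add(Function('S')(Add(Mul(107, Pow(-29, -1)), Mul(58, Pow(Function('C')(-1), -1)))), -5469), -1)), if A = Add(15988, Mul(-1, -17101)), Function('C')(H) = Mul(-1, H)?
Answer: Rational(-92191, 52342) ≈ -1.7613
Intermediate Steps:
A = 33089 (A = Add(15988, 17101) = 33089)
Z = -23552
Mul(Add(A, Z), Pow(Add(Function('S')(Add(Mul(107, Pow(-29, -1)), Mul(58, Pow(Function('C')(-1), -1)))), -5469), -1)) = Mul(Add(33089, -23552), Pow(Add(Add(Mul(107, Pow(-29, -1)), Mul(58, Pow(Mul(-1, -1), -1))), -5469), -1)) = Mul(9537, Pow(Add(Add(Mul(107, Rational(-1, 29)), Mul(58, Pow(1, -1))), -5469), -1)) = Mul(9537, Pow(Add(Add(Rational(-107, 29), Mul(58, 1)), -5469), -1)) = Mul(9537, Pow(Add(Add(Rational(-107, 29), 58), -5469), -1)) = Mul(9537, Pow(Add(Rational(1575, 29), -5469), -1)) = Mul(9537, Pow(Rational(-157026, 29), -1)) = Mul(9537, Rational(-29, 157026)) = Rational(-92191, 52342)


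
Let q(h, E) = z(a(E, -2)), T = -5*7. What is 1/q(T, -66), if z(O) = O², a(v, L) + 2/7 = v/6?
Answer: 49/6241 ≈ 0.0078513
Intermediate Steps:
T = -35
a(v, L) = -2/7 + v/6
q(h, E) = (-2/7 + E/6)²
1/q(T, -66) = 1/((-12 + 7*(-66))²/1764) = 1/((-12 - 462)²/1764) = 1/((1/1764)*(-474)²) = 1/((1/1764)*224676) = 1/(6241/49) = 49/6241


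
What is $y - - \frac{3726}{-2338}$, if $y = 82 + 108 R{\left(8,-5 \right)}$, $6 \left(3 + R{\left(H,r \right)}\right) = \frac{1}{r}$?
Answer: $- \frac{1444847}{5845} \approx -247.19$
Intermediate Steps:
$R{\left(H,r \right)} = -3 + \frac{1}{6 r}$
$y = - \frac{1228}{5}$ ($y = 82 + 108 \left(-3 + \frac{1}{6 \left(-5\right)}\right) = 82 + 108 \left(-3 + \frac{1}{6} \left(- \frac{1}{5}\right)\right) = 82 + 108 \left(-3 - \frac{1}{30}\right) = 82 + 108 \left(- \frac{91}{30}\right) = 82 - \frac{1638}{5} = - \frac{1228}{5} \approx -245.6$)
$y - - \frac{3726}{-2338} = - \frac{1228}{5} - - \frac{3726}{-2338} = - \frac{1228}{5} - \left(-3726\right) \left(- \frac{1}{2338}\right) = - \frac{1228}{5} - \frac{1863}{1169} = - \frac{1444847}{5845}$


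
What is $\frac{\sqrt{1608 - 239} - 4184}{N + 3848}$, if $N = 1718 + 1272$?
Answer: $- \frac{319}{526} \approx -0.60646$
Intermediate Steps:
$N = 2990$
$\frac{\sqrt{1608 - 239} - 4184}{N + 3848} = \frac{\sqrt{1608 - 239} - 4184}{2990 + 3848} = \frac{\sqrt{1369} - 4184}{6838} = \left(37 - 4184\right) \frac{1}{6838} = \left(-4147\right) \frac{1}{6838} = - \frac{319}{526}$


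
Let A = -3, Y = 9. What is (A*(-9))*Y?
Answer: 243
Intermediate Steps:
(A*(-9))*Y = -3*(-9)*9 = 27*9 = 243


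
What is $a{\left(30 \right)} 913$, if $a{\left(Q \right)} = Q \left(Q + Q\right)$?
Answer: $1643400$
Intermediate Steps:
$a{\left(Q \right)} = 2 Q^{2}$ ($a{\left(Q \right)} = Q 2 Q = 2 Q^{2}$)
$a{\left(30 \right)} 913 = 2 \cdot 30^{2} \cdot 913 = 2 \cdot 900 \cdot 913 = 1800 \cdot 913 = 1643400$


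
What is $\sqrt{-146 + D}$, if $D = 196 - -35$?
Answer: $\sqrt{85} \approx 9.2195$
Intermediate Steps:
$D = 231$ ($D = 196 + 35 = 231$)
$\sqrt{-146 + D} = \sqrt{-146 + 231} = \sqrt{85}$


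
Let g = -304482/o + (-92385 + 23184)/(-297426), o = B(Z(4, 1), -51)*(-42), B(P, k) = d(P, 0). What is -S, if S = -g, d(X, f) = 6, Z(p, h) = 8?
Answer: 1258031972/1040991 ≈ 1208.5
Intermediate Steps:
B(P, k) = 6
o = -252 (o = 6*(-42) = -252)
g = 1258031972/1040991 (g = -304482/(-252) + (-92385 + 23184)/(-297426) = -304482*(-1/252) - 69201*(-1/297426) = 50747/42 + 23067/99142 = 1258031972/1040991 ≈ 1208.5)
S = -1258031972/1040991 (S = -1*1258031972/1040991 = -1258031972/1040991 ≈ -1208.5)
-S = -1*(-1258031972/1040991) = 1258031972/1040991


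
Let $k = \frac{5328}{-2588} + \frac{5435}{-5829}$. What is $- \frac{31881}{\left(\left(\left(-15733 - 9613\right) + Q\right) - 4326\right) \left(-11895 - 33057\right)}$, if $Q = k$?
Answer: $- \frac{40078274601}{1676936811517256} \approx -2.39 \cdot 10^{-5}$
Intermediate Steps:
$k = - \frac{11280673}{3771363}$ ($k = 5328 \left(- \frac{1}{2588}\right) + 5435 \left(- \frac{1}{5829}\right) = - \frac{1332}{647} - \frac{5435}{5829} = - \frac{11280673}{3771363} \approx -2.9911$)
$Q = - \frac{11280673}{3771363} \approx -2.9911$
$- \frac{31881}{\left(\left(\left(-15733 - 9613\right) + Q\right) - 4326\right) \left(-11895 - 33057\right)} = - \frac{31881}{\left(\left(\left(-15733 - 9613\right) - \frac{11280673}{3771363}\right) - 4326\right) \left(-11895 - 33057\right)} = - \frac{31881}{\left(\left(-25346 - \frac{11280673}{3771363}\right) - 4326\right) \left(-44952\right)} = - \frac{31881}{\left(- \frac{95600247271}{3771363} - 4326\right) \left(-44952\right)} = - \frac{31881}{\left(- \frac{111915163609}{3771363}\right) \left(-44952\right)} = - \frac{31881}{\frac{1676936811517256}{1257121}} = \left(-31881\right) \frac{1257121}{1676936811517256} = - \frac{40078274601}{1676936811517256}$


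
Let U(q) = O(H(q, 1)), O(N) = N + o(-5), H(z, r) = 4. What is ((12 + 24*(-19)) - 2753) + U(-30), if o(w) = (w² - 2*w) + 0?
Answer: -3158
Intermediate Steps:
o(w) = w² - 2*w
O(N) = 35 + N (O(N) = N - 5*(-2 - 5) = N - 5*(-7) = N + 35 = 35 + N)
U(q) = 39 (U(q) = 35 + 4 = 39)
((12 + 24*(-19)) - 2753) + U(-30) = ((12 + 24*(-19)) - 2753) + 39 = ((12 - 456) - 2753) + 39 = (-444 - 2753) + 39 = -3197 + 39 = -3158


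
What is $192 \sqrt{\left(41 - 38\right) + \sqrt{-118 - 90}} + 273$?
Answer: $273 + 192 \sqrt{3 + 4 i \sqrt{13}} \approx 844.68 + 465.0 i$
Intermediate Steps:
$192 \sqrt{\left(41 - 38\right) + \sqrt{-118 - 90}} + 273 = 192 \sqrt{3 + \sqrt{-208}} + 273 = 192 \sqrt{3 + 4 i \sqrt{13}} + 273 = 273 + 192 \sqrt{3 + 4 i \sqrt{13}}$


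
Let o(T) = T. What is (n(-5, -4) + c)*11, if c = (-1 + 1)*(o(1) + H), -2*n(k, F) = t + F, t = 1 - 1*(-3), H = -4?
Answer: 0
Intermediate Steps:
t = 4 (t = 1 + 3 = 4)
n(k, F) = -2 - F/2 (n(k, F) = -(4 + F)/2 = -2 - F/2)
c = 0 (c = (-1 + 1)*(1 - 4) = 0*(-3) = 0)
(n(-5, -4) + c)*11 = ((-2 - ½*(-4)) + 0)*11 = ((-2 + 2) + 0)*11 = (0 + 0)*11 = 0*11 = 0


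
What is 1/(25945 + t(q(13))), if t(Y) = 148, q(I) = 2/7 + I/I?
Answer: 1/26093 ≈ 3.8324e-5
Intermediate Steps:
q(I) = 9/7 (q(I) = 2*(1/7) + 1 = 2/7 + 1 = 9/7)
1/(25945 + t(q(13))) = 1/(25945 + 148) = 1/26093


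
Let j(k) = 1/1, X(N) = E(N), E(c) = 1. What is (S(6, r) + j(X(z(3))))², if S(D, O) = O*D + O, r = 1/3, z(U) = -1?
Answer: 100/9 ≈ 11.111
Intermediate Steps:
X(N) = 1
r = ⅓ ≈ 0.33333
j(k) = 1
S(D, O) = O + D*O (S(D, O) = D*O + O = O + D*O)
(S(6, r) + j(X(z(3))))² = ((1 + 6)/3 + 1)² = ((⅓)*7 + 1)² = (7/3 + 1)² = (10/3)² = 100/9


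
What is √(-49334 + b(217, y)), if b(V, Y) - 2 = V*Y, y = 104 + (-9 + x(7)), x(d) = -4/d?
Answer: I*√28841 ≈ 169.83*I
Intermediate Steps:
y = 661/7 (y = 104 + (-9 - 4/7) = 104 - 67/7 = 661/7 ≈ 94.429)
b(V, Y) = 2 + V*Y
√(-49334 + b(217, y)) = √(-49334 + (2 + 217*(661/7))) = √(-49334 + (2 + 20491)) = √(-49334 + 20493) = √(-28841) = I*√28841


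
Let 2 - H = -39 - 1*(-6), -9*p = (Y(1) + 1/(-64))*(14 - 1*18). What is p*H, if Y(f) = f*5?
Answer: 11165/144 ≈ 77.535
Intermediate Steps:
Y(f) = 5*f
p = 319/144 (p = -(5*1 + 1/(-64))*(14 - 1*18)/9 = -(5 - 1/64)*(14 - 18)/9 = -319*(-4)/576 = -⅑*(-319/16) = 319/144 ≈ 2.2153)
H = 35 (H = 2 - (-39 - 1*(-6)) = 2 - (-39 + 6) = 2 - 1*(-33) = 2 + 33 = 35)
p*H = (319/144)*35 = 11165/144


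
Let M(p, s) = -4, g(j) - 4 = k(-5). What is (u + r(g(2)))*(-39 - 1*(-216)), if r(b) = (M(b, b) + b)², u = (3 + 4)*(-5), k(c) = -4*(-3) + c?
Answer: 2478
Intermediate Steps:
k(c) = 12 + c
g(j) = 11 (g(j) = 4 + (12 - 5) = 4 + 7 = 11)
u = -35 (u = 7*(-5) = -35)
r(b) = (-4 + b)²
(u + r(g(2)))*(-39 - 1*(-216)) = (-35 + (-4 + 11)²)*(-39 - 1*(-216)) = (-35 + 7²)*(-39 + 216) = (-35 + 49)*177 = 14*177 = 2478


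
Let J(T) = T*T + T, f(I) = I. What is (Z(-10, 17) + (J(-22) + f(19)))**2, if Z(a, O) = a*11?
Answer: 137641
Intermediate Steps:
Z(a, O) = 11*a
J(T) = T + T**2 (J(T) = T**2 + T = T + T**2)
(Z(-10, 17) + (J(-22) + f(19)))**2 = (11*(-10) + (-22*(1 - 22) + 19))**2 = (-110 + (-22*(-21) + 19))**2 = (-110 + (462 + 19))**2 = (-110 + 481)**2 = 371**2 = 137641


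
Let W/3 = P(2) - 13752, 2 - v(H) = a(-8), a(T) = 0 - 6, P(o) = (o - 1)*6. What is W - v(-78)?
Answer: -41246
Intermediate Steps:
P(o) = -6 + 6*o (P(o) = (-1 + o)*6 = -6 + 6*o)
a(T) = -6
v(H) = 8 (v(H) = 2 - 1*(-6) = 2 + 6 = 8)
W = -41238 (W = 3*((-6 + 6*2) - 13752) = 3*((-6 + 12) - 13752) = 3*(6 - 13752) = 3*(-13746) = -41238)
W - v(-78) = -41238 - 1*8 = -41238 - 8 = -41246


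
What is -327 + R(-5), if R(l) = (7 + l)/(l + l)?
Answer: -1636/5 ≈ -327.20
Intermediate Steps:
R(l) = (7 + l)/(2*l) (R(l) = (7 + l)/((2*l)) = (7 + l)*(1/(2*l)) = (7 + l)/(2*l))
-327 + R(-5) = -327 + (½)*(7 - 5)/(-5) = -327 + (½)*(-⅕)*2 = -327 - ⅕ = -1636/5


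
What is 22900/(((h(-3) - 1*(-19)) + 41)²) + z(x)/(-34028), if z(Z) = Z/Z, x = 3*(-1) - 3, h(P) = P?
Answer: 779237951/110556972 ≈ 7.0483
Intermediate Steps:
x = -6 (x = -3 - 3 = -6)
z(Z) = 1
22900/(((h(-3) - 1*(-19)) + 41)²) + z(x)/(-34028) = 22900/(((-3 - 1*(-19)) + 41)²) + 1/(-34028) = 22900/(((-3 + 19) + 41)²) + 1*(-1/34028) = 22900/((16 + 41)²) - 1/34028 = 22900/(57²) - 1/34028 = 22900/3249 - 1/34028 = 779237951/110556972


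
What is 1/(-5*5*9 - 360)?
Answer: -1/585 ≈ -0.0017094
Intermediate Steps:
1/(-5*5*9 - 360) = 1/(-25*9 - 360) = 1/(-225 - 360) = 1/(-585) = -1/585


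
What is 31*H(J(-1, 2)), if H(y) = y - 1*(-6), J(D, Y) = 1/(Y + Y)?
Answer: 775/4 ≈ 193.75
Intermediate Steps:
J(D, Y) = 1/(2*Y)
H(y) = 6 + y (H(y) = y + 6 = 6 + y)
31*H(J(-1, 2)) = 31*(6 + (½)/2) = 31*(6 + (½)*(½)) = 31*(6 + ¼) = 31*(25/4) = 775/4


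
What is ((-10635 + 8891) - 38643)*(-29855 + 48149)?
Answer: -738839778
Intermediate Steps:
((-10635 + 8891) - 38643)*(-29855 + 48149) = (-1744 - 38643)*18294 = -40387*18294 = -738839778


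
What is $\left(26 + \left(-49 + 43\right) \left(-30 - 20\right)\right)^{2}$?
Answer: $106276$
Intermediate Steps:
$\left(26 + \left(-49 + 43\right) \left(-30 - 20\right)\right)^{2} = \left(26 - -300\right)^{2} = \left(26 + 300\right)^{2} = 326^{2} = 106276$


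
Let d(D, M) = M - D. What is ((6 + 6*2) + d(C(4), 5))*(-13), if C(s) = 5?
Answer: -234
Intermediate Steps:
((6 + 6*2) + d(C(4), 5))*(-13) = ((6 + 6*2) + (5 - 1*5))*(-13) = ((6 + 12) + (5 - 5))*(-13) = (18 + 0)*(-13) = 18*(-13) = -234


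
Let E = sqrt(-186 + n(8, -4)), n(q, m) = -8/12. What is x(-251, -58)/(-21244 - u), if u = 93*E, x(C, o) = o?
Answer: 154019/56615252 - 899*I*sqrt(105)/56615252 ≈ 0.0027204 - 0.00016271*I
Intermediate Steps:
n(q, m) = -2/3 (n(q, m) = -8*1/12 = -2/3)
E = 4*I*sqrt(105)/3 (E = sqrt(-186 - 2/3) = sqrt(-560/3) = 4*I*sqrt(105)/3 ≈ 13.663*I)
u = 124*I*sqrt(105) (u = 93*(4*I*sqrt(105)/3) = 124*I*sqrt(105) ≈ 1270.6*I)
x(-251, -58)/(-21244 - u) = -58/(-21244 - 124*I*sqrt(105))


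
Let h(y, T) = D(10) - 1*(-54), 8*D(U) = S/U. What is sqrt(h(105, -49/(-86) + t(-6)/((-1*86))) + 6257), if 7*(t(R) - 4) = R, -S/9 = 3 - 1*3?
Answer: sqrt(6311) ≈ 79.442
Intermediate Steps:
S = 0 (S = -9*(3 - 1*3) = -9*(3 - 3) = -9*0 = 0)
t(R) = 4 + R/7
D(U) = 0 (D(U) = (0/U)/8 = (1/8)*0 = 0)
h(y, T) = 54 (h(y, T) = 0 - 1*(-54) = 0 + 54 = 54)
sqrt(h(105, -49/(-86) + t(-6)/((-1*86))) + 6257) = sqrt(54 + 6257) = sqrt(6311)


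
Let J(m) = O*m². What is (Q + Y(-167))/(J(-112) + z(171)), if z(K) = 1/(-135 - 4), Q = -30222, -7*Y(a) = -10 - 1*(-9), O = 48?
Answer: -29405867/585854969 ≈ -0.050193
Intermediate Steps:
Y(a) = ⅐ (Y(a) = -(-10 - 1*(-9))/7 = -(-10 + 9)/7 = -⅐*(-1) = ⅐)
J(m) = 48*m²
z(K) = -1/139 (z(K) = 1/(-139) = -1/139)
(Q + Y(-167))/(J(-112) + z(171)) = (-30222 + ⅐)/(48*(-112)² - 1/139) = -211553/(7*(48*12544 - 1/139)) = -211553/(7*(602112 - 1/139)) = -211553/(7*83693567/139) = -211553/7*139/83693567 = -29405867/585854969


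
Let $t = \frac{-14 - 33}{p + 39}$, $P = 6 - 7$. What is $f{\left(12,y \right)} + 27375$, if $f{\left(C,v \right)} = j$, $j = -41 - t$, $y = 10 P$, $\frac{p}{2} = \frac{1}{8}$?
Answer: $\frac{4291626}{157} \approx 27335.0$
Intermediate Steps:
$p = \frac{1}{4}$ ($p = \frac{2}{8} = 2 \cdot \frac{1}{8} = \frac{1}{4} \approx 0.25$)
$P = -1$ ($P = 6 - 7 = -1$)
$t = - \frac{188}{157}$ ($t = \frac{-14 - 33}{\frac{1}{4} + 39} = - \frac{47}{\frac{157}{4}} = \left(-47\right) \frac{4}{157} = - \frac{188}{157} \approx -1.1975$)
$y = -10$ ($y = 10 \left(-1\right) = -10$)
$j = - \frac{6249}{157}$ ($j = -41 - - \frac{188}{157} = -41 + \frac{188}{157} = - \frac{6249}{157} \approx -39.803$)
$f{\left(C,v \right)} = - \frac{6249}{157}$
$f{\left(12,y \right)} + 27375 = - \frac{6249}{157} + 27375 = \frac{4291626}{157}$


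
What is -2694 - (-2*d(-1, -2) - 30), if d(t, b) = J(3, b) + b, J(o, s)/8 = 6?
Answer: -2572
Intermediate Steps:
J(o, s) = 48 (J(o, s) = 8*6 = 48)
d(t, b) = 48 + b
-2694 - (-2*d(-1, -2) - 30) = -2694 - (-2*(48 - 2) - 30) = -2694 - (-2*46 - 30) = -2694 - (-92 - 30) = -2694 - 1*(-122) = -2694 + 122 = -2572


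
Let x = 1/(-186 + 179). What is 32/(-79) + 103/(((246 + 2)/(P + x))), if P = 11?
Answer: 140715/34286 ≈ 4.1042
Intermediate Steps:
x = -⅐ (x = 1/(-7) = -⅐ ≈ -0.14286)
32/(-79) + 103/(((246 + 2)/(P + x))) = 32/(-79) + 103/(((246 + 2)/(11 - ⅐))) = 32*(-1/79) + 103/((248/(76/7))) = -32/79 + 103/((248*(7/76))) = -32/79 + 103/(434/19) = -32/79 + 103*(19/434) = -32/79 + 1957/434 = 140715/34286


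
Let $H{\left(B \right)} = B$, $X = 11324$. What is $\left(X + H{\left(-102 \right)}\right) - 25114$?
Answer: $-13892$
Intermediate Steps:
$\left(X + H{\left(-102 \right)}\right) - 25114 = \left(11324 - 102\right) - 25114 = 11222 - 25114 = -13892$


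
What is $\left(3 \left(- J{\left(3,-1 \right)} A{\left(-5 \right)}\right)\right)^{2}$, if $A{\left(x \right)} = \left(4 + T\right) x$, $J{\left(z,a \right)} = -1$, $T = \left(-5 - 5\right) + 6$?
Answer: $0$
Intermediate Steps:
$T = -4$ ($T = -10 + 6 = -4$)
$A{\left(x \right)} = 0$ ($A{\left(x \right)} = \left(4 - 4\right) x = 0 x = 0$)
$\left(3 \left(- J{\left(3,-1 \right)} A{\left(-5 \right)}\right)\right)^{2} = \left(3 \left(- \left(-1\right) 0\right)\right)^{2} = \left(3 \left(\left(-1\right) 0\right)\right)^{2} = \left(3 \cdot 0\right)^{2} = 0^{2} = 0$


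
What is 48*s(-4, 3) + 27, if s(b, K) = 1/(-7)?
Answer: 141/7 ≈ 20.143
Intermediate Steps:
s(b, K) = -⅐
48*s(-4, 3) + 27 = 48*(-⅐) + 27 = -48/7 + 27 = 141/7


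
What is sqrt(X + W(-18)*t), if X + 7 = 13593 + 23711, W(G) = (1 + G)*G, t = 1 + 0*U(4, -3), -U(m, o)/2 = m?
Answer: sqrt(37603) ≈ 193.92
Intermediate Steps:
U(m, o) = -2*m
t = 1 (t = 1 + 0*(-2*4) = 1 + 0*(-8) = 1 + 0 = 1)
W(G) = G*(1 + G)
X = 37297 (X = -7 + (13593 + 23711) = -7 + 37304 = 37297)
sqrt(X + W(-18)*t) = sqrt(37297 - 18*(1 - 18)*1) = sqrt(37297 - 18*(-17)*1) = sqrt(37297 + 306*1) = sqrt(37297 + 306) = sqrt(37603)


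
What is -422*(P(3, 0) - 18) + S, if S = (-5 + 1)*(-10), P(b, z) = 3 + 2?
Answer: 5526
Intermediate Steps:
P(b, z) = 5
S = 40 (S = -4*(-10) = 40)
-422*(P(3, 0) - 18) + S = -422*(5 - 18) + 40 = -422*(-13) + 40 = 5486 + 40 = 5526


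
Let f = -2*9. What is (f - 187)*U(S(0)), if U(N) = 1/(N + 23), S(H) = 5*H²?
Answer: -205/23 ≈ -8.9130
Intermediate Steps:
f = -18
U(N) = 1/(23 + N)
(f - 187)*U(S(0)) = (-18 - 187)/(23 + 5*0²) = -205/(23 + 5*0) = -205/(23 + 0) = -205/23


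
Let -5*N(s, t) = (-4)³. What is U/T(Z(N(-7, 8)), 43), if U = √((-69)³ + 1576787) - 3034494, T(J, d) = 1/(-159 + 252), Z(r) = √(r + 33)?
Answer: -282207942 + 93*√1248278 ≈ -2.8210e+8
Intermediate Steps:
N(s, t) = 64/5 (N(s, t) = -⅕*(-4)³ = -⅕*(-64) = 64/5)
Z(r) = √(33 + r)
T(J, d) = 1/93
U = -3034494 + √1248278 (U = √(-328509 + 1576787) - 3034494 = √1248278 - 3034494 = -3034494 + √1248278 ≈ -3.0334e+6)
U/T(Z(N(-7, 8)), 43) = (-3034494 + √1248278)/(1/93) = (-3034494 + √1248278)*93 = -282207942 + 93*√1248278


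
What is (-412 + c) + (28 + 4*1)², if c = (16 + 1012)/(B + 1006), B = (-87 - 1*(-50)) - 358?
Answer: 374960/611 ≈ 613.68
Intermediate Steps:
B = -395 (B = (-87 + 50) - 358 = -37 - 358 = -395)
c = 1028/611 (c = (16 + 1012)/(-395 + 1006) = 1028/611 ≈ 1.6825)
(-412 + c) + (28 + 4*1)² = (-412 + 1028/611) + (28 + 4*1)² = -250704/611 + (28 + 4)² = -250704/611 + 32² = -250704/611 + 1024 = 374960/611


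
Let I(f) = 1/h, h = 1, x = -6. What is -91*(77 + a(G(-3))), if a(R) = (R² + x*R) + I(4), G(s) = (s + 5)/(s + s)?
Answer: -65611/9 ≈ -7290.1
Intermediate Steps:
I(f) = 1 (I(f) = 1/1 = 1)
G(s) = (5 + s)/(2*s) (G(s) = (5 + s)/((2*s)) = (5 + s)*(1/(2*s)) = (5 + s)/(2*s))
a(R) = 1 + R² - 6*R (a(R) = (R² - 6*R) + 1 = 1 + R² - 6*R)
-91*(77 + a(G(-3))) = -91*(77 + (1 + ((½)*(5 - 3)/(-3))² - 3*(5 - 3)/(-3))) = -91*(77 + (1 + ((½)*(-⅓)*2)² - 3*(-1)*2/3)) = -91*(77 + (1 + (-⅓)² - 6*(-⅓))) = -91*(77 + (1 + ⅑ + 2)) = -91*(77 + 28/9) = -91*721/9 = -65611/9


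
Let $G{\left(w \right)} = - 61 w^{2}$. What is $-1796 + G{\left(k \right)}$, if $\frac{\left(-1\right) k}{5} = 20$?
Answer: $-611796$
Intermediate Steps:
$k = -100$ ($k = \left(-5\right) 20 = -100$)
$-1796 + G{\left(k \right)} = -1796 - 61 \left(-100\right)^{2} = -1796 - 610000 = -611796$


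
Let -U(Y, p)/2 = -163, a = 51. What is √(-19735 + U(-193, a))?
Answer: I*√19409 ≈ 139.32*I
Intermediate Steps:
U(Y, p) = 326 (U(Y, p) = -2*(-163) = 326)
√(-19735 + U(-193, a)) = √(-19735 + 326) = √(-19409) = I*√19409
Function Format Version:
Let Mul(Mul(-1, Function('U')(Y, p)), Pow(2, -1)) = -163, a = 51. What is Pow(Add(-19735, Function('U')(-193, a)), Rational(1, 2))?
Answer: Mul(I, Pow(19409, Rational(1, 2))) ≈ Mul(139.32, I)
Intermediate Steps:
Function('U')(Y, p) = 326 (Function('U')(Y, p) = Mul(-2, -163) = 326)
Pow(Add(-19735, Function('U')(-193, a)), Rational(1, 2)) = Pow(Add(-19735, 326), Rational(1, 2)) = Pow(-19409, Rational(1, 2)) = Mul(I, Pow(19409, Rational(1, 2)))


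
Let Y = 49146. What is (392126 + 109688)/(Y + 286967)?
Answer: 501814/336113 ≈ 1.4930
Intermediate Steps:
(392126 + 109688)/(Y + 286967) = (392126 + 109688)/(49146 + 286967) = 501814/336113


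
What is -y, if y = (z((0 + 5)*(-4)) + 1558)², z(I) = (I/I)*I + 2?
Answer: -2371600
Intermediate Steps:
z(I) = 2 + I (z(I) = 1*I + 2 = I + 2 = 2 + I)
y = 2371600 (y = ((2 + (0 + 5)*(-4)) + 1558)² = ((2 + 5*(-4)) + 1558)² = ((2 - 20) + 1558)² = (-18 + 1558)² = 1540² = 2371600)
-y = -1*2371600 = -2371600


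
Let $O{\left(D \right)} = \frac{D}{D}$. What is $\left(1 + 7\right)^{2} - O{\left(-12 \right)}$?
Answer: $63$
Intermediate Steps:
$O{\left(D \right)} = 1$
$\left(1 + 7\right)^{2} - O{\left(-12 \right)} = \left(1 + 7\right)^{2} - 1 = 8^{2} - 1 = 64 - 1 = 63$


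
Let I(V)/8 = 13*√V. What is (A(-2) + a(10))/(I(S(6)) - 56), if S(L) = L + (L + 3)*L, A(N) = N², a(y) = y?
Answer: 49/40364 + 91*√15/20182 ≈ 0.018677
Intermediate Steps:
S(L) = L + L*(3 + L) (S(L) = L + (3 + L)*L = L + L*(3 + L))
I(V) = 104*√V (I(V) = 8*(13*√V) = 104*√V)
(A(-2) + a(10))/(I(S(6)) - 56) = ((-2)² + 10)/(104*√(6*(4 + 6)) - 56) = (4 + 10)/(104*√(6*10) - 56) = 14/(104*√60 - 56) = 14/(104*(2*√15) - 56) = 14/(208*√15 - 56) = 14/(-56 + 208*√15)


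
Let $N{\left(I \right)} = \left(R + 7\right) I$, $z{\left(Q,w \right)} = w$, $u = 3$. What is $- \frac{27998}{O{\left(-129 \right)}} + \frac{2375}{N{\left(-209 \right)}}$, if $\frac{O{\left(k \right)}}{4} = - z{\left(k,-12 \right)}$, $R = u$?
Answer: $- \frac{154289}{264} \approx -584.43$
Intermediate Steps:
$R = 3$
$O{\left(k \right)} = 48$ ($O{\left(k \right)} = 4 \left(\left(-1\right) \left(-12\right)\right) = 4 \cdot 12 = 48$)
$N{\left(I \right)} = 10 I$ ($N{\left(I \right)} = \left(3 + 7\right) I = 10 I$)
$- \frac{27998}{O{\left(-129 \right)}} + \frac{2375}{N{\left(-209 \right)}} = - \frac{27998}{48} + \frac{2375}{10 \left(-209\right)} = \left(-27998\right) \frac{1}{48} + \frac{2375}{-2090} = - \frac{13999}{24} + 2375 \left(- \frac{1}{2090}\right) = - \frac{13999}{24} - \frac{25}{22} = - \frac{154289}{264}$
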